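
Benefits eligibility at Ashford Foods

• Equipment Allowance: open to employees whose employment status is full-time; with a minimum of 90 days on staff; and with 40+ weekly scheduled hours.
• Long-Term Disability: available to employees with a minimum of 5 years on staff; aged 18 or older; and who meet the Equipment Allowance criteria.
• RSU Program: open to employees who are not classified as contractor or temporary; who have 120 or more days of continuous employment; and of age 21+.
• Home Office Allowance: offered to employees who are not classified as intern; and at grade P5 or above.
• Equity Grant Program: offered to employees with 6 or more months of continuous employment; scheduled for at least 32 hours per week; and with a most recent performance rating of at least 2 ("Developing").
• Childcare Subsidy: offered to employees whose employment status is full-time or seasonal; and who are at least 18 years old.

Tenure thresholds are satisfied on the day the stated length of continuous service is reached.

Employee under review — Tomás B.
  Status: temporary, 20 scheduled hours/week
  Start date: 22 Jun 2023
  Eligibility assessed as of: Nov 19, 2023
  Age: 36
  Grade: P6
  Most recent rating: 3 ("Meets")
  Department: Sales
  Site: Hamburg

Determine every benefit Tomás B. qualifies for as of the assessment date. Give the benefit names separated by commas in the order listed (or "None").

Service from 22 Jun 2023 to Nov 19, 2023: 150 days.
Equipment Allowance — status temporary ✗ (requires full-time) → not eligible.
Long-Term Disability — service 150 days < 5 years (≈1825 days) ✗ → not eligible.
RSU Program — status temporary ✗ (excluded) → not eligible.
Home Office Allowance — status temporary ✓ (not excluded); grade P6 ≥ P5 ✓ → eligible.
Equity Grant Program — service 150 days < 6 months (≈180 days) ✗ → not eligible.
Childcare Subsidy — status temporary ✗ (requires full-time or seasonal) → not eligible.

Home Office Allowance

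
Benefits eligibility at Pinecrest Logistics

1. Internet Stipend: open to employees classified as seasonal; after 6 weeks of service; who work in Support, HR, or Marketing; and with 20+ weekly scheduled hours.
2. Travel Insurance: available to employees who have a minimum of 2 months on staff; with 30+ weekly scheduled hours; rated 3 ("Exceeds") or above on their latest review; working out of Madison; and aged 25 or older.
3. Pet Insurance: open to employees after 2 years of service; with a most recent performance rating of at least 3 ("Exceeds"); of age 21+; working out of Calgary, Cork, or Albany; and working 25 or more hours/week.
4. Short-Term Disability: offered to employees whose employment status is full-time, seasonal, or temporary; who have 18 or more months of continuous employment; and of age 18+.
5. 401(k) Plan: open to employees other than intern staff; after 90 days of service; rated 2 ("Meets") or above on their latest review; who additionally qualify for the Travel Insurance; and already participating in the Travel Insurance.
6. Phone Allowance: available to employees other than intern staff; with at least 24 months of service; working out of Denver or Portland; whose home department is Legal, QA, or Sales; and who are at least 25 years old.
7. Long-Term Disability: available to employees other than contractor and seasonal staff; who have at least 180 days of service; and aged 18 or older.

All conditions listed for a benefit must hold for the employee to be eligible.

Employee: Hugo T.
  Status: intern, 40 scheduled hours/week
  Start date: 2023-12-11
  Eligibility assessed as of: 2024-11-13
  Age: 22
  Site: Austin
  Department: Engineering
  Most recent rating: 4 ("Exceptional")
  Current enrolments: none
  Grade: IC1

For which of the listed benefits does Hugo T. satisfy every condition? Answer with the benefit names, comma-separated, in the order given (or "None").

Long-Term Disability

Service from 2023-12-11 to 2024-11-13: 338 days.
Internet Stipend — status intern ✗ (requires seasonal) → not eligible.
Travel Insurance — service 338 days ≥ 2 months (≈60 days) ✓; 40 hrs/wk ≥ 30 ✓; rating 4 ≥ 3 ✓; site Austin ✗ (not Madison) → not eligible.
Pet Insurance — service 338 days < 2 years (≈730 days) ✗ → not eligible.
Short-Term Disability — status intern ✗ (requires full-time, seasonal, or temporary) → not eligible.
401(k) Plan — status intern ✗ (excluded) → not eligible.
Phone Allowance — status intern ✗ (excluded) → not eligible.
Long-Term Disability — status intern ✓ (not excluded); service 338 days ≥ 180 days ✓; age 22 ≥ 18 ✓ → eligible.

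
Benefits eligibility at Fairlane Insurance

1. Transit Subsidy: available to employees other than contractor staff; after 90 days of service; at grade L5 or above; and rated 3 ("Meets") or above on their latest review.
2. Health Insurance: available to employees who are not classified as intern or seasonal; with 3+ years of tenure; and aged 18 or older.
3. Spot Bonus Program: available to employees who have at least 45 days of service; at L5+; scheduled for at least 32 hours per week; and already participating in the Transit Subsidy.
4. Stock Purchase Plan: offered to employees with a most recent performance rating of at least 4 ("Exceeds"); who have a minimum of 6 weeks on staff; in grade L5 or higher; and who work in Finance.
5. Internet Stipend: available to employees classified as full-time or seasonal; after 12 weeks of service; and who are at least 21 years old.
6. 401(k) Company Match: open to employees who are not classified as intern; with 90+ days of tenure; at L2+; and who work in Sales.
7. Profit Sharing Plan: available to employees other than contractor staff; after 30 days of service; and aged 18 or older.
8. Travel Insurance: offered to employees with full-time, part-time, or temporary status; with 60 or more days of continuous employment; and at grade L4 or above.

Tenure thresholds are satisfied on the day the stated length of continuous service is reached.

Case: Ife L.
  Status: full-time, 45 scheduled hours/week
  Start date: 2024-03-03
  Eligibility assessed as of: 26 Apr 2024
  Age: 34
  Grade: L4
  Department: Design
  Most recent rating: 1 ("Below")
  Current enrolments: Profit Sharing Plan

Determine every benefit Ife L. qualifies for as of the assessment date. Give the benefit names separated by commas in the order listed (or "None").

Service from 2024-03-03 to 26 Apr 2024: 54 days.
Transit Subsidy — status full-time ✓ (not excluded); service 54 days < 90 days ✗ → not eligible.
Health Insurance — status full-time ✓ (not excluded); service 54 days < 3 years (≈1095 days) ✗ → not eligible.
Spot Bonus Program — service 54 days ≥ 45 days ✓; grade L4 < L5 ✗ → not eligible.
Stock Purchase Plan — rating 1 < 4 ✗ → not eligible.
Internet Stipend — status full-time ✓; service 54 days < 12 weeks (≈84 days) ✗ → not eligible.
401(k) Company Match — status full-time ✓ (not excluded); service 54 days < 90 days ✗ → not eligible.
Profit Sharing Plan — status full-time ✓ (not excluded); service 54 days ≥ 30 days ✓; age 34 ≥ 18 ✓ → eligible.
Travel Insurance — status full-time ✓; service 54 days < 60 days ✗ → not eligible.

Profit Sharing Plan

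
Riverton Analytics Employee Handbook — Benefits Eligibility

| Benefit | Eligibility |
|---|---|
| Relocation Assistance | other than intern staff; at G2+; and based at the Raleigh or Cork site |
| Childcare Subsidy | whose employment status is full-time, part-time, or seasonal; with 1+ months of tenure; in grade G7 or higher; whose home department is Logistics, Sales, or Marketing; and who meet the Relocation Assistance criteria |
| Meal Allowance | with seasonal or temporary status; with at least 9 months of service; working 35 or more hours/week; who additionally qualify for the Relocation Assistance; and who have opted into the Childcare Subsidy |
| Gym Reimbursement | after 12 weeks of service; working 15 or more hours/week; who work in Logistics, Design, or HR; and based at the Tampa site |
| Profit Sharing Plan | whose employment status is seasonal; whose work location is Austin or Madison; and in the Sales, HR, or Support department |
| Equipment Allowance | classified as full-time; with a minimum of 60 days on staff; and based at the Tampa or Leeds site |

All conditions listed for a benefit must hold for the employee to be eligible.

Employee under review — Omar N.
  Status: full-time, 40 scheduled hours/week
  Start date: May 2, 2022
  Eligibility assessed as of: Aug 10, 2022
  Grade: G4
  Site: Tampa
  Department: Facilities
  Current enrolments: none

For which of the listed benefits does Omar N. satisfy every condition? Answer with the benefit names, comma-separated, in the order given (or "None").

Service from May 2, 2022 to Aug 10, 2022: 100 days.
Relocation Assistance — status full-time ✓ (not excluded); grade G4 ≥ G2 ✓; site Tampa ✗ (not Raleigh or Cork) → not eligible.
Childcare Subsidy — status full-time ✓; service 100 days ≥ 1 month (≈30 days) ✓; grade G4 < G7 ✗ → not eligible.
Meal Allowance — status full-time ✗ (requires seasonal or temporary) → not eligible.
Gym Reimbursement — service 100 days ≥ 12 weeks (≈84 days) ✓; 40 hrs/wk ≥ 15 ✓; dept Facilities ✗ → not eligible.
Profit Sharing Plan — status full-time ✗ (requires seasonal) → not eligible.
Equipment Allowance — status full-time ✓; service 100 days ≥ 60 days ✓; site Tampa ✓ → eligible.

Equipment Allowance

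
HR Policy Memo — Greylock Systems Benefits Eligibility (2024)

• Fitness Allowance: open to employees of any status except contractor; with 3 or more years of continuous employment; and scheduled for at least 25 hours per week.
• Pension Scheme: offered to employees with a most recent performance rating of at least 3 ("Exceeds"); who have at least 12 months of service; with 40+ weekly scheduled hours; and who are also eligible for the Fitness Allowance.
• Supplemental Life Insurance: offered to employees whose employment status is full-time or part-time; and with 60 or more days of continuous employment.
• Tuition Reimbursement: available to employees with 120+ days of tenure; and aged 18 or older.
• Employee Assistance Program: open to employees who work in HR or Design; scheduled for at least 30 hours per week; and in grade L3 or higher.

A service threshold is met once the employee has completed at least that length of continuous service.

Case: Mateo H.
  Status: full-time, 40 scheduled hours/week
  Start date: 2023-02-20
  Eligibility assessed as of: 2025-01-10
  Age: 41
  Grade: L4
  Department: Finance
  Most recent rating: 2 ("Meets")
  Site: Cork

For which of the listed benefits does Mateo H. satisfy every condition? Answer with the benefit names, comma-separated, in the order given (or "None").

Service from 2023-02-20 to 2025-01-10: 690 days.
Fitness Allowance — status full-time ✓ (not excluded); service 690 days < 3 years (≈1095 days) ✗ → not eligible.
Pension Scheme — rating 2 < 3 ✗ → not eligible.
Supplemental Life Insurance — status full-time ✓; service 690 days ≥ 60 days ✓ → eligible.
Tuition Reimbursement — service 690 days ≥ 120 days ✓; age 41 ≥ 18 ✓ → eligible.
Employee Assistance Program — dept Finance ✗ → not eligible.

Supplemental Life Insurance, Tuition Reimbursement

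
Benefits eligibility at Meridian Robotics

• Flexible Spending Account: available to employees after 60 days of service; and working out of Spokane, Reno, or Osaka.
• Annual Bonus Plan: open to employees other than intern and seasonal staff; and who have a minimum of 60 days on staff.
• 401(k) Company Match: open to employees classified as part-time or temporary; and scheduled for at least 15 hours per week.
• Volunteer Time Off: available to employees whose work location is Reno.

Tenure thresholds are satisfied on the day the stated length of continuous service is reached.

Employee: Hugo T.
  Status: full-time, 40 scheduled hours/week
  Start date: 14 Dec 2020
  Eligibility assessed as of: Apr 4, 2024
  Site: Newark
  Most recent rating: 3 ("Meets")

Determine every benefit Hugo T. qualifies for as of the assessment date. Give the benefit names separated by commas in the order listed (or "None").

Service from 14 Dec 2020 to Apr 4, 2024: 1207 days.
Flexible Spending Account — service 1207 days ≥ 60 days ✓; site Newark ✗ (not Spokane, Reno, or Osaka) → not eligible.
Annual Bonus Plan — status full-time ✓ (not excluded); service 1207 days ≥ 60 days ✓ → eligible.
401(k) Company Match — status full-time ✗ (requires part-time or temporary) → not eligible.
Volunteer Time Off — site Newark ✗ (not Reno) → not eligible.

Annual Bonus Plan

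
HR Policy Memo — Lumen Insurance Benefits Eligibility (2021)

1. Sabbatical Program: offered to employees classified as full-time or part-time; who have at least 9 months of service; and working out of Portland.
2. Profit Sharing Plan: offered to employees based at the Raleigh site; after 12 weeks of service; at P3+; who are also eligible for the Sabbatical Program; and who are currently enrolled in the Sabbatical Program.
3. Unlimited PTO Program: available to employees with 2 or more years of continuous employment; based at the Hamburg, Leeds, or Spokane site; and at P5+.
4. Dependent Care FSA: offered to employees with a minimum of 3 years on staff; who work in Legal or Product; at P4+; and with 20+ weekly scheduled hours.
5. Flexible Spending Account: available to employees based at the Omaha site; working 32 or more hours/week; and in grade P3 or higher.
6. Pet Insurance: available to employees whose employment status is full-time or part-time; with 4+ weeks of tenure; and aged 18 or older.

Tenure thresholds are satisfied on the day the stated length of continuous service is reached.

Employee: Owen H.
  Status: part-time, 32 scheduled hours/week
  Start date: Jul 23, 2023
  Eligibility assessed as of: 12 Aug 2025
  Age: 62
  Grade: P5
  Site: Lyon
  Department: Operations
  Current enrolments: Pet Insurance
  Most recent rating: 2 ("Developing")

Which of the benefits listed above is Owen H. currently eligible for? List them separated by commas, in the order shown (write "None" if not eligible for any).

Pet Insurance

Service from Jul 23, 2023 to 12 Aug 2025: 751 days.
Sabbatical Program — status part-time ✓; service 751 days ≥ 9 months (≈270 days) ✓; site Lyon ✗ (not Portland) → not eligible.
Profit Sharing Plan — site Lyon ✗ (not Raleigh) → not eligible.
Unlimited PTO Program — service 751 days ≥ 2 years (≈730 days) ✓; site Lyon ✗ (not Hamburg, Leeds, or Spokane) → not eligible.
Dependent Care FSA — service 751 days < 3 years (≈1095 days) ✗ → not eligible.
Flexible Spending Account — site Lyon ✗ (not Omaha) → not eligible.
Pet Insurance — status part-time ✓; service 751 days ≥ 4 weeks (≈28 days) ✓; age 62 ≥ 18 ✓ → eligible.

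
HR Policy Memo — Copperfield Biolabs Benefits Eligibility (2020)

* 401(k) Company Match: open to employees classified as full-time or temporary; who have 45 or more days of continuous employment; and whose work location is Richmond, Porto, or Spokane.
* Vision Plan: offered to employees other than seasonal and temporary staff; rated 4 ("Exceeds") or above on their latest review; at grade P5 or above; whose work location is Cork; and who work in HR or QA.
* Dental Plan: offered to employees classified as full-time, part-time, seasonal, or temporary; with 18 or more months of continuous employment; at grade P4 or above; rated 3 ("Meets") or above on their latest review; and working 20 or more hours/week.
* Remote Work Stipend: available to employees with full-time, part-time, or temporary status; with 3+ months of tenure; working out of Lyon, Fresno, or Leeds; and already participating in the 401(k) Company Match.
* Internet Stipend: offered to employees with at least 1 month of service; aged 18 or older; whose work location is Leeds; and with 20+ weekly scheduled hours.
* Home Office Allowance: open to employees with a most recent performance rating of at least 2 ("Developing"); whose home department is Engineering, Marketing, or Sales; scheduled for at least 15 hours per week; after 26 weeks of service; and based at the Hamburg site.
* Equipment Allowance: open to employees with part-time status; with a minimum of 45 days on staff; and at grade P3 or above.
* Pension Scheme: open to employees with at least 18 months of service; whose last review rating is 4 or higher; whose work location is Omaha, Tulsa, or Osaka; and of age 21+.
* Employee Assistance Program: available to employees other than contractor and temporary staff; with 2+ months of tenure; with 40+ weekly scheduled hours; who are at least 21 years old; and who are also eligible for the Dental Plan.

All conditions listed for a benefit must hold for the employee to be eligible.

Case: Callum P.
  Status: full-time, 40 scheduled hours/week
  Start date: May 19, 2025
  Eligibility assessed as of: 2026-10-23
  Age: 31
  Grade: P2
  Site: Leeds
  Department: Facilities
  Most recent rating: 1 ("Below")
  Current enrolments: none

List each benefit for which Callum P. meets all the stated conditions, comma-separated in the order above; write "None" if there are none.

Internet Stipend

Service from May 19, 2025 to 2026-10-23: 522 days.
401(k) Company Match — status full-time ✓; service 522 days ≥ 45 days ✓; site Leeds ✗ (not Richmond, Porto, or Spokane) → not eligible.
Vision Plan — status full-time ✓ (not excluded); rating 1 < 4 ✗ → not eligible.
Dental Plan — status full-time ✓; service 522 days < 18 months (≈540 days) ✗ → not eligible.
Remote Work Stipend — status full-time ✓; service 522 days ≥ 3 months (≈90 days) ✓; site Leeds ✓; not enrolled in 401(k) Company Match ✗ → not eligible.
Internet Stipend — service 522 days ≥ 1 month (≈30 days) ✓; age 31 ≥ 18 ✓; site Leeds ✓; 40 hrs/wk ≥ 20 ✓ → eligible.
Home Office Allowance — rating 1 < 2 ✗ → not eligible.
Equipment Allowance — status full-time ✗ (requires part-time) → not eligible.
Pension Scheme — service 522 days < 18 months (≈540 days) ✗ → not eligible.
Employee Assistance Program — status full-time ✓ (not excluded); service 522 days ≥ 2 months (≈60 days) ✓; 40 hrs/wk ≥ 40 ✓; age 31 ≥ 21 ✓; not eligible for Dental Plan ✗ → not eligible.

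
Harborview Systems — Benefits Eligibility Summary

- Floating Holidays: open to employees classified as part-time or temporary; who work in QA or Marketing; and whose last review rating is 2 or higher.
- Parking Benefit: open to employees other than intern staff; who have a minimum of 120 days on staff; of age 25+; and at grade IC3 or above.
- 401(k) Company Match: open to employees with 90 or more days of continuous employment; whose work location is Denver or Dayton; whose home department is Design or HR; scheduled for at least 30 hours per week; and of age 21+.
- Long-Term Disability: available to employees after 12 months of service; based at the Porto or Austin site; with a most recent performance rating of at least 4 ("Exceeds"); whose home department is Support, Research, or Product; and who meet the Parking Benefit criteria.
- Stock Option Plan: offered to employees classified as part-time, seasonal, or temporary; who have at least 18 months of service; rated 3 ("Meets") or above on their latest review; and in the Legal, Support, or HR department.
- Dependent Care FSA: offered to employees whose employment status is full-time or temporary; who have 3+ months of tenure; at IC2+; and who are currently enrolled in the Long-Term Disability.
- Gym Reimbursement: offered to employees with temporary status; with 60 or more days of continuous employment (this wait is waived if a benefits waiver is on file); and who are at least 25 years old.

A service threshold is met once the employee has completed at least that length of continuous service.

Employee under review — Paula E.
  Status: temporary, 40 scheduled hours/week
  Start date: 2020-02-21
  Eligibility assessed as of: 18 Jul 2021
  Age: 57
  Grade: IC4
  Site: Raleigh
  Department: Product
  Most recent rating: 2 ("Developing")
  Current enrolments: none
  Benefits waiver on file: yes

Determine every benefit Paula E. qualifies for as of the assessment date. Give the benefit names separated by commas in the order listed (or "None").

Service from 2020-02-21 to 18 Jul 2021: 513 days.
Floating Holidays — status temporary ✓; dept Product ✗ → not eligible.
Parking Benefit — status temporary ✓ (not excluded); service 513 days ≥ 120 days ✓; age 57 ≥ 25 ✓; grade IC4 ≥ IC3 ✓ → eligible.
401(k) Company Match — service 513 days ≥ 90 days ✓; site Raleigh ✗ (not Denver or Dayton) → not eligible.
Long-Term Disability — service 513 days ≥ 12 months (≈360 days) ✓; site Raleigh ✗ (not Porto or Austin) → not eligible.
Stock Option Plan — status temporary ✓; service 513 days < 18 months (≈540 days) ✗ → not eligible.
Dependent Care FSA — status temporary ✓; service 513 days ≥ 3 months (≈90 days) ✓; grade IC4 ≥ IC2 ✓; not enrolled in Long-Term Disability ✗ → not eligible.
Gym Reimbursement — status temporary ✓; benefits waiver on file ✓; age 57 ≥ 25 ✓ → eligible.

Parking Benefit, Gym Reimbursement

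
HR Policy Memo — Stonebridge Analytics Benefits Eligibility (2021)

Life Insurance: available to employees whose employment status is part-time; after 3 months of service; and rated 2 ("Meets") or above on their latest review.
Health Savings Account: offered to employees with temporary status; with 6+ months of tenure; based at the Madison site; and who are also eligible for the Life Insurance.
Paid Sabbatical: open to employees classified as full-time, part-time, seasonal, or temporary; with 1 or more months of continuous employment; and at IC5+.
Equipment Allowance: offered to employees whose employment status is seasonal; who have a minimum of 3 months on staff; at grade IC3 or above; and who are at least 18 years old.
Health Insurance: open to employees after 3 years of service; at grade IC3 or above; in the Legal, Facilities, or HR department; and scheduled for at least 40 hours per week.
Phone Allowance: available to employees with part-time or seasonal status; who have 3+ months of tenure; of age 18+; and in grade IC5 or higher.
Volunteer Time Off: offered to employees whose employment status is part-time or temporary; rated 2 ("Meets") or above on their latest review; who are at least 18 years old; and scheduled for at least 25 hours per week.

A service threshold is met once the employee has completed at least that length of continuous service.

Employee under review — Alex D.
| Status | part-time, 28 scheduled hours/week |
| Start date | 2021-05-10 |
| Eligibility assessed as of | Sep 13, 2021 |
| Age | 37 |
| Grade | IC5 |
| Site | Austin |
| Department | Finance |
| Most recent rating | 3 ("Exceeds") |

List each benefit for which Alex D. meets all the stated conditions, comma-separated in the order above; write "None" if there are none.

Life Insurance, Paid Sabbatical, Phone Allowance, Volunteer Time Off

Service from 2021-05-10 to Sep 13, 2021: 126 days.
Life Insurance — status part-time ✓; service 126 days ≥ 3 months (≈90 days) ✓; rating 3 ≥ 2 ✓ → eligible.
Health Savings Account — status part-time ✗ (requires temporary) → not eligible.
Paid Sabbatical — status part-time ✓; service 126 days ≥ 1 month (≈30 days) ✓; grade IC5 ≥ IC5 ✓ → eligible.
Equipment Allowance — status part-time ✗ (requires seasonal) → not eligible.
Health Insurance — service 126 days < 3 years (≈1095 days) ✗ → not eligible.
Phone Allowance — status part-time ✓; service 126 days ≥ 3 months (≈90 days) ✓; age 37 ≥ 18 ✓; grade IC5 ≥ IC5 ✓ → eligible.
Volunteer Time Off — status part-time ✓; rating 3 ≥ 2 ✓; age 37 ≥ 18 ✓; 28 hrs/wk ≥ 25 ✓ → eligible.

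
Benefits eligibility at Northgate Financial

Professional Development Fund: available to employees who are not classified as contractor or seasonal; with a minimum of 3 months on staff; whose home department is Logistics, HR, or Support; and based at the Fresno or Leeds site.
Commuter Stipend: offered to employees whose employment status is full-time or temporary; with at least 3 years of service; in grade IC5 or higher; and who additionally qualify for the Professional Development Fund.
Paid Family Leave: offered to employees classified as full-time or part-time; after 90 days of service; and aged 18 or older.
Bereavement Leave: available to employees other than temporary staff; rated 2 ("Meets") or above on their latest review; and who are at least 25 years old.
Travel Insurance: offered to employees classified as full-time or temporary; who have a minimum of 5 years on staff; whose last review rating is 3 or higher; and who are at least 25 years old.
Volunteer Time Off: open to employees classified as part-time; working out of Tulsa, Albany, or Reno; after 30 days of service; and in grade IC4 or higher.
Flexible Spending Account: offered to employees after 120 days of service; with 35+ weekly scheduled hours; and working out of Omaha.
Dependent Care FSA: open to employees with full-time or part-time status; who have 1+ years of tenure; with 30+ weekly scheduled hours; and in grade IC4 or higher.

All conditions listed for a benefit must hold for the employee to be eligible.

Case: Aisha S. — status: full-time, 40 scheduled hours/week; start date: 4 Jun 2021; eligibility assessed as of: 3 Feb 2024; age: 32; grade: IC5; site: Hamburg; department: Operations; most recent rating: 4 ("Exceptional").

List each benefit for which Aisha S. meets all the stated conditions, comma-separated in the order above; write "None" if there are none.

Paid Family Leave, Bereavement Leave, Dependent Care FSA

Service from 4 Jun 2021 to 3 Feb 2024: 974 days.
Professional Development Fund — status full-time ✓ (not excluded); service 974 days ≥ 3 months (≈90 days) ✓; dept Operations ✗ → not eligible.
Commuter Stipend — status full-time ✓; service 974 days < 3 years (≈1095 days) ✗ → not eligible.
Paid Family Leave — status full-time ✓; service 974 days ≥ 90 days ✓; age 32 ≥ 18 ✓ → eligible.
Bereavement Leave — status full-time ✓ (not excluded); rating 4 ≥ 2 ✓; age 32 ≥ 25 ✓ → eligible.
Travel Insurance — status full-time ✓; service 974 days < 5 years (≈1825 days) ✗ → not eligible.
Volunteer Time Off — status full-time ✗ (requires part-time) → not eligible.
Flexible Spending Account — service 974 days ≥ 120 days ✓; 40 hrs/wk ≥ 35 ✓; site Hamburg ✗ (not Omaha) → not eligible.
Dependent Care FSA — status full-time ✓; service 974 days ≥ 1 year (≈365 days) ✓; 40 hrs/wk ≥ 30 ✓; grade IC5 ≥ IC4 ✓ → eligible.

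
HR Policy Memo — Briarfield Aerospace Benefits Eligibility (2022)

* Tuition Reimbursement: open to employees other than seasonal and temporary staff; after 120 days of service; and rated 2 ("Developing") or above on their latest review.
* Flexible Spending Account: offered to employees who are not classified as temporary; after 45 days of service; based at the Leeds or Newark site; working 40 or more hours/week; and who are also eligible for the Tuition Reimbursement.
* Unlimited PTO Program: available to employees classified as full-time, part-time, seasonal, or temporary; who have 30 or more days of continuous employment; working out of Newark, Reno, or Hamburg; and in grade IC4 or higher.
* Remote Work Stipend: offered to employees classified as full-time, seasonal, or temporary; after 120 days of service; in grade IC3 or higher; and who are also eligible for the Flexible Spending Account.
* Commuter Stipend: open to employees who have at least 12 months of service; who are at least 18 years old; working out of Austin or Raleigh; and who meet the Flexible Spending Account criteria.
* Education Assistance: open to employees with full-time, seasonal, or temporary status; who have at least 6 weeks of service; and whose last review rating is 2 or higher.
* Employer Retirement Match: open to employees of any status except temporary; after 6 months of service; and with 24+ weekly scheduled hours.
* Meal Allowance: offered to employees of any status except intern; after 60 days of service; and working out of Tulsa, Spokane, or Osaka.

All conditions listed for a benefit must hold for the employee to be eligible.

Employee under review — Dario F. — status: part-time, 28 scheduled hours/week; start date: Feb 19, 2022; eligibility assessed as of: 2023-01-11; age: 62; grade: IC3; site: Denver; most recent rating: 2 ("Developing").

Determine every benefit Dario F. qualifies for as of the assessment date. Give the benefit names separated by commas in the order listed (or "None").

Tuition Reimbursement, Employer Retirement Match

Service from Feb 19, 2022 to 2023-01-11: 326 days.
Tuition Reimbursement — status part-time ✓ (not excluded); service 326 days ≥ 120 days ✓; rating 2 ≥ 2 ✓ → eligible.
Flexible Spending Account — status part-time ✓ (not excluded); service 326 days ≥ 45 days ✓; site Denver ✗ (not Leeds or Newark) → not eligible.
Unlimited PTO Program — status part-time ✓; service 326 days ≥ 30 days ✓; site Denver ✗ (not Newark, Reno, or Hamburg) → not eligible.
Remote Work Stipend — status part-time ✗ (requires full-time, seasonal, or temporary) → not eligible.
Commuter Stipend — service 326 days < 12 months (≈360 days) ✗ → not eligible.
Education Assistance — status part-time ✗ (requires full-time, seasonal, or temporary) → not eligible.
Employer Retirement Match — status part-time ✓ (not excluded); service 326 days ≥ 6 months (≈180 days) ✓; 28 hrs/wk ≥ 24 ✓ → eligible.
Meal Allowance — status part-time ✓ (not excluded); service 326 days ≥ 60 days ✓; site Denver ✗ (not Tulsa, Spokane, or Osaka) → not eligible.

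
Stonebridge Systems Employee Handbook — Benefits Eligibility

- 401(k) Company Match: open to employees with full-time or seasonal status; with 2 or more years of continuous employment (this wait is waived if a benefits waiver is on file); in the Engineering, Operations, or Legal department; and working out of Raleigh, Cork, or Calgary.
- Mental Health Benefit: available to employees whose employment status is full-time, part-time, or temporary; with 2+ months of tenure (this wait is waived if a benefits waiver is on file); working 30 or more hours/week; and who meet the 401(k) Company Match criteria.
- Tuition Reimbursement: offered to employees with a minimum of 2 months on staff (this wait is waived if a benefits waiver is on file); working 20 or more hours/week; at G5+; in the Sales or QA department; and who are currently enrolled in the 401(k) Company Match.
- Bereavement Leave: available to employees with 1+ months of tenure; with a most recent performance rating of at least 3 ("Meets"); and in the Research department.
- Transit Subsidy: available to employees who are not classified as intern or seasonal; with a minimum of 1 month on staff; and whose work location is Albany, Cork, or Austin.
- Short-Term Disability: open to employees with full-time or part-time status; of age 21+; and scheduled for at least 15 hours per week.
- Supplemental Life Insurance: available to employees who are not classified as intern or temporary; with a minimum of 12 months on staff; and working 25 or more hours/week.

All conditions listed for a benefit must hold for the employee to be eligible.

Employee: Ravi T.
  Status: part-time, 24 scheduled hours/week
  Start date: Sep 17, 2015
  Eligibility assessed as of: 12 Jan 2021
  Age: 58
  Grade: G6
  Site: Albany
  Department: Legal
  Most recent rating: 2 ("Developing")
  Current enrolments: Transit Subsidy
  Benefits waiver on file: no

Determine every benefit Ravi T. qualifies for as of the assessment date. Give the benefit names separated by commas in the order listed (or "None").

Service from Sep 17, 2015 to 12 Jan 2021: 1944 days.
401(k) Company Match — status part-time ✗ (requires full-time or seasonal) → not eligible.
Mental Health Benefit — status part-time ✓; no waiver, service 1944 days ≥ 2 months (≈60 days) ✓; 24 hrs/wk < 30 ✗ → not eligible.
Tuition Reimbursement — no waiver, service 1944 days ≥ 2 months (≈60 days) ✓; 24 hrs/wk ≥ 20 ✓; grade G6 ≥ G5 ✓; dept Legal ✗ → not eligible.
Bereavement Leave — service 1944 days ≥ 1 month (≈30 days) ✓; rating 2 < 3 ✗ → not eligible.
Transit Subsidy — status part-time ✓ (not excluded); service 1944 days ≥ 1 month (≈30 days) ✓; site Albany ✓ → eligible.
Short-Term Disability — status part-time ✓; age 58 ≥ 21 ✓; 24 hrs/wk ≥ 15 ✓ → eligible.
Supplemental Life Insurance — status part-time ✓ (not excluded); service 1944 days ≥ 12 months (≈360 days) ✓; 24 hrs/wk < 25 ✗ → not eligible.

Transit Subsidy, Short-Term Disability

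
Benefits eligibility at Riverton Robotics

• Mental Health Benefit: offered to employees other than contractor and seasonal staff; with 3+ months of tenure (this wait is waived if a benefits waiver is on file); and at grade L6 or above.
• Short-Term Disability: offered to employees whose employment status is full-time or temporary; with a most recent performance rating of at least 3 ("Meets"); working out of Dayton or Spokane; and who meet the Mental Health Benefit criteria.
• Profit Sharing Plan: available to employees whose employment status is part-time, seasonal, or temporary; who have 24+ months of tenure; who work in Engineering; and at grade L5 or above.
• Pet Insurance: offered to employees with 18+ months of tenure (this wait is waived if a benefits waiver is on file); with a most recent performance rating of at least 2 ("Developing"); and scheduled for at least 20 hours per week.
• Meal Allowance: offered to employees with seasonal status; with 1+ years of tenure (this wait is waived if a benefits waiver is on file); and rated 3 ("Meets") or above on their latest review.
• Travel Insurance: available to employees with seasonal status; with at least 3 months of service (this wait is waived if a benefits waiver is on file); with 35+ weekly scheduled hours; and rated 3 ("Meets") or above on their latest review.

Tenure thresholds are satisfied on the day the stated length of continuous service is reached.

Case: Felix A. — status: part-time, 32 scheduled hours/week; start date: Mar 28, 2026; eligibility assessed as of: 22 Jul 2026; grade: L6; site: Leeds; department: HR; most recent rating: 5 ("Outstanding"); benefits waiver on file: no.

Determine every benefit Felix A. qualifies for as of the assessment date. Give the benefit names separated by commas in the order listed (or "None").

Mental Health Benefit

Service from Mar 28, 2026 to 22 Jul 2026: 116 days.
Mental Health Benefit — status part-time ✓ (not excluded); no waiver, service 116 days ≥ 3 months (≈90 days) ✓; grade L6 ≥ L6 ✓ → eligible.
Short-Term Disability — status part-time ✗ (requires full-time or temporary) → not eligible.
Profit Sharing Plan — status part-time ✓; service 116 days < 24 months (≈720 days) ✗ → not eligible.
Pet Insurance — no waiver, service 116 days < 18 months (≈540 days) ✗ → not eligible.
Meal Allowance — status part-time ✗ (requires seasonal) → not eligible.
Travel Insurance — status part-time ✗ (requires seasonal) → not eligible.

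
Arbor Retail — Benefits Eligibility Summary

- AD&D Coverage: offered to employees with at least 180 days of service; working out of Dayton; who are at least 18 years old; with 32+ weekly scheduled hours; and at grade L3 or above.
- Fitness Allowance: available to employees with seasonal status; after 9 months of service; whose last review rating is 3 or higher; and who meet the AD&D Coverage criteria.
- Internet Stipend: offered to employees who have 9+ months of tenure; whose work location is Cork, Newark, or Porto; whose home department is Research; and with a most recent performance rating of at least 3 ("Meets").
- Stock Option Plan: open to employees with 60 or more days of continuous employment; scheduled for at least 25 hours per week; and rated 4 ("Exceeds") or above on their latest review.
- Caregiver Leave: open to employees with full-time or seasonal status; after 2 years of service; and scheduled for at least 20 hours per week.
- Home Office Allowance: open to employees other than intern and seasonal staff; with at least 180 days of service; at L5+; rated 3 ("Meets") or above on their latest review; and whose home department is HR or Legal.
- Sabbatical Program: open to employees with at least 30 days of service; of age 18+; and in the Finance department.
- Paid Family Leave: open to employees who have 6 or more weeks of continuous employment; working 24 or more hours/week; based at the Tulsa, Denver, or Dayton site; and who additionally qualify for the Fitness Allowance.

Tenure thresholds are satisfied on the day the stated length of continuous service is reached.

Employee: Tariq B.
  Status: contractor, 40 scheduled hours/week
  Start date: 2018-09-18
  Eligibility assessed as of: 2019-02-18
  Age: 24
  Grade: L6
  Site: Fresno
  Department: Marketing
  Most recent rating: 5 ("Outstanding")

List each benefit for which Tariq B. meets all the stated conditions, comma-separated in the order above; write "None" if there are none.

Stock Option Plan

Service from 2018-09-18 to 2019-02-18: 153 days.
AD&D Coverage — service 153 days < 180 days ✗ → not eligible.
Fitness Allowance — status contractor ✗ (requires seasonal) → not eligible.
Internet Stipend — service 153 days < 9 months (≈270 days) ✗ → not eligible.
Stock Option Plan — service 153 days ≥ 60 days ✓; 40 hrs/wk ≥ 25 ✓; rating 5 ≥ 4 ✓ → eligible.
Caregiver Leave — status contractor ✗ (requires full-time or seasonal) → not eligible.
Home Office Allowance — status contractor ✓ (not excluded); service 153 days < 180 days ✗ → not eligible.
Sabbatical Program — service 153 days ≥ 30 days ✓; age 24 ≥ 18 ✓; dept Marketing ✗ → not eligible.
Paid Family Leave — service 153 days ≥ 6 weeks (≈42 days) ✓; 40 hrs/wk ≥ 24 ✓; site Fresno ✗ (not Tulsa, Denver, or Dayton) → not eligible.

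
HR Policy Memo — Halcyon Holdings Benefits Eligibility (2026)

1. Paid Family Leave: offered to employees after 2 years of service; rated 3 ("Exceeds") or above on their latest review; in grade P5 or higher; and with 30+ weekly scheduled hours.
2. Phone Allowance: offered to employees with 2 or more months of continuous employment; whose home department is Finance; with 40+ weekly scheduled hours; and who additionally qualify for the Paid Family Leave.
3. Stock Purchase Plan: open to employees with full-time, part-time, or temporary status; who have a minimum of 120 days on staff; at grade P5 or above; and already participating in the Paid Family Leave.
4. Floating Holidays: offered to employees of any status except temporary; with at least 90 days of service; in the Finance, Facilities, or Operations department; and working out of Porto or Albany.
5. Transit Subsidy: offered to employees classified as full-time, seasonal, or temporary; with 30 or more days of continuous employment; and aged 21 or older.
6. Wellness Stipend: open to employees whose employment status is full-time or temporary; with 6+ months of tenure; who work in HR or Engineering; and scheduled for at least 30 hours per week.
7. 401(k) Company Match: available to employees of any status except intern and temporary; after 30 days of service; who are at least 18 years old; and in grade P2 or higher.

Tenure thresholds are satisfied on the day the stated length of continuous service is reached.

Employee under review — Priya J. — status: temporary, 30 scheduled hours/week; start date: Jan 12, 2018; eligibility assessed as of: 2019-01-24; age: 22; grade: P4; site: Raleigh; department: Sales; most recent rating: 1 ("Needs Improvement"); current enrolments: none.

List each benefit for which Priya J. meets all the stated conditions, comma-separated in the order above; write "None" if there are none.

Service from Jan 12, 2018 to 2019-01-24: 377 days.
Paid Family Leave — service 377 days < 2 years (≈730 days) ✗ → not eligible.
Phone Allowance — service 377 days ≥ 2 months (≈60 days) ✓; dept Sales ✗ → not eligible.
Stock Purchase Plan — status temporary ✓; service 377 days ≥ 120 days ✓; grade P4 < P5 ✗ → not eligible.
Floating Holidays — status temporary ✗ (excluded) → not eligible.
Transit Subsidy — status temporary ✓; service 377 days ≥ 30 days ✓; age 22 ≥ 21 ✓ → eligible.
Wellness Stipend — status temporary ✓; service 377 days ≥ 6 months (≈180 days) ✓; dept Sales ✗ → not eligible.
401(k) Company Match — status temporary ✗ (excluded) → not eligible.

Transit Subsidy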